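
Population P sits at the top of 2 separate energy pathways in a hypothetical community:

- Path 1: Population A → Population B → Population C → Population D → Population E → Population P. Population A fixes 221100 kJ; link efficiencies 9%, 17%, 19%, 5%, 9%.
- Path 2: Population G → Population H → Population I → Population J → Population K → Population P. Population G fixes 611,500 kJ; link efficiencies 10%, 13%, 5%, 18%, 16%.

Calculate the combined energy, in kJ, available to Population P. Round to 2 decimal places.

Path 1: 221100 × 0.09 × 0.17 × 0.19 × 0.05 × 0.09 = 2.89231965 kJ
Path 2: 611500 × 0.1 × 0.13 × 0.05 × 0.18 × 0.16 = 11.44728 kJ
Total at Population P: 2.89231965 + 11.44728 = 14.33959965 kJ

14.34 kJ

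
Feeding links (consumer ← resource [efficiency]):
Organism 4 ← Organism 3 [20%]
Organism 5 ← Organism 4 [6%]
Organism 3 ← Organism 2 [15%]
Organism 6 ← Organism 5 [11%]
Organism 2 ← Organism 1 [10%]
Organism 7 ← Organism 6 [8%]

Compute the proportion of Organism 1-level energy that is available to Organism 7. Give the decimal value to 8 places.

Product of link efficiencies: 0.1 × 0.15 × 0.2 × 0.06 × 0.11 × 0.08 = 0.000001584

0.00000158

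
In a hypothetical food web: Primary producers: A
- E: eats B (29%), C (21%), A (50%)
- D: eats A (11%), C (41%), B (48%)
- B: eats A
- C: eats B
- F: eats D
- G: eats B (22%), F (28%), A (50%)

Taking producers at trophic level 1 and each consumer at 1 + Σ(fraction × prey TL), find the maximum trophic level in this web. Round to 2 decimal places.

B: 1 + 1 = 2
C: 1 + 2 = 3
D: 1 + (0.11×1 + 0.41×3 + 0.48×2) = 3.3
E: 1 + (0.29×2 + 0.21×3 + 0.5×1) = 2.71
F: 1 + 3.3 = 4.3
G: 1 + (0.22×2 + 0.28×4.3 + 0.5×1) = 3.144

4.30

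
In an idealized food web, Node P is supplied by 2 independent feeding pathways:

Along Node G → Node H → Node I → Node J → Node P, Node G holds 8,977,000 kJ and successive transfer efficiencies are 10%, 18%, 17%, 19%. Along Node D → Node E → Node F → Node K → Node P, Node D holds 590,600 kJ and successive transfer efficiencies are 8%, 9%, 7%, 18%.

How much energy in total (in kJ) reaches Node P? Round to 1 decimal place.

Via Node G: 8977000 × 0.1 × 0.18 × 0.17 × 0.19 = 5219.2278 kJ
Via Node D: 590600 × 0.08 × 0.09 × 0.07 × 0.18 = 53.579232 kJ
Total at Node P: 5219.2278 + 53.579232 = 5272.807032 kJ

5272.8 kJ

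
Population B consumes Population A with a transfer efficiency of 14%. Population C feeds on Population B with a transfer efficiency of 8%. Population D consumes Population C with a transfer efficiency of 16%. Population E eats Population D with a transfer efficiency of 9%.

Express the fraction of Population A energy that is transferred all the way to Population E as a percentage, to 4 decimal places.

Product of link efficiencies: 0.14 × 0.08 × 0.16 × 0.09 = 0.00016128
As a percentage: 0.00016128 × 100 = 0.0161%

0.0161%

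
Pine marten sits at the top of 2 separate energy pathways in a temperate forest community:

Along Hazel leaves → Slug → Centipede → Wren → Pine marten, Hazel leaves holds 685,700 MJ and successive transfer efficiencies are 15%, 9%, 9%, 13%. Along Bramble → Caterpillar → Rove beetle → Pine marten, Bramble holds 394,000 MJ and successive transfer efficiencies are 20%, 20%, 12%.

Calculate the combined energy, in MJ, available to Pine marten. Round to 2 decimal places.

Via Hazel leaves: 685700 × 0.15 × 0.09 × 0.09 × 0.13 = 108.306315 MJ
Via Bramble: 394000 × 0.2 × 0.2 × 0.12 = 1891.2 MJ
Total at Pine marten: 108.306315 + 1891.2 = 1999.506315 MJ

1999.51 MJ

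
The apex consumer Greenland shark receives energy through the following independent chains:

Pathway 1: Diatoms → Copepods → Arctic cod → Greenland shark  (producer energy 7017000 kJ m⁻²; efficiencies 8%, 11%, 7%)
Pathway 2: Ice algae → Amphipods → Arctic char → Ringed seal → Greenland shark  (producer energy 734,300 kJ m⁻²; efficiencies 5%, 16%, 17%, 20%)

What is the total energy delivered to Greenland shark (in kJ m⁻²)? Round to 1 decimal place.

Pathway 1: 7017000 × 0.08 × 0.11 × 0.07 = 4322.472 kJ m⁻²
Pathway 2: 734300 × 0.05 × 0.16 × 0.17 × 0.2 = 199.7296 kJ m⁻²
Total at Greenland shark: 4322.472 + 199.7296 = 4522.2016 kJ m⁻²

4522.2 kJ m⁻²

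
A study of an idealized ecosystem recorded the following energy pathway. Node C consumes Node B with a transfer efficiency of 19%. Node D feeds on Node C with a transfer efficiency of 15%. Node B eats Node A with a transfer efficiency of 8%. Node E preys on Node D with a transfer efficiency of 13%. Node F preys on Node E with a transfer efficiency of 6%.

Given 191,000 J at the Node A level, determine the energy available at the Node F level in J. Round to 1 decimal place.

Node B: 191000 × 0.08 = 15280 J
Node C: 15280 × 0.19 = 2903.2 J
Node D: 2903.2 × 0.15 = 435.48 J
Node E: 435.48 × 0.13 = 56.6124 J
Node F: 56.6124 × 0.06 = 3.396744 J

3.4 J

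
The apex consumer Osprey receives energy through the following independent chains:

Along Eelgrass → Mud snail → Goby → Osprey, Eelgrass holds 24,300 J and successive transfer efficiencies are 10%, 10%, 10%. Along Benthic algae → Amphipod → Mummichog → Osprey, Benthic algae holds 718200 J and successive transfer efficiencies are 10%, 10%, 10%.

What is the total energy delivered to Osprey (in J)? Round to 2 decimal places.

Via Eelgrass: 24300 × 0.1 × 0.1 × 0.1 = 24.3 J
Via Benthic algae: 718200 × 0.1 × 0.1 × 0.1 = 718.2 J
Total at Osprey: 24.3 + 718.2 = 742.5 J

742.50 J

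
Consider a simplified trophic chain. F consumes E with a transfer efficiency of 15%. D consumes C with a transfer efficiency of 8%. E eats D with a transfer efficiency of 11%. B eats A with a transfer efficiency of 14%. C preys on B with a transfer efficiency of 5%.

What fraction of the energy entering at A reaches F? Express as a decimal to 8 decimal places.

0.00000924

Product of link efficiencies: 0.14 × 0.05 × 0.08 × 0.11 × 0.15 = 0.00000924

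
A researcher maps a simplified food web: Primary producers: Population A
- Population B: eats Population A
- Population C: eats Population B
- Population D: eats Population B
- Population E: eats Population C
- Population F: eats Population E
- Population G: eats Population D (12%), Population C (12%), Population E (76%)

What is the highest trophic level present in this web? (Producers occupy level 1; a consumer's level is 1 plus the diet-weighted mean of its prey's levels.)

Population B: 1 + 1 = 2
Population C: 1 + 2 = 3
Population D: 1 + 2 = 3
Population E: 1 + 3 = 4
Population F: 1 + 4 = 5
Population G: 1 + (0.12×3 + 0.12×3 + 0.76×4) = 4.76

5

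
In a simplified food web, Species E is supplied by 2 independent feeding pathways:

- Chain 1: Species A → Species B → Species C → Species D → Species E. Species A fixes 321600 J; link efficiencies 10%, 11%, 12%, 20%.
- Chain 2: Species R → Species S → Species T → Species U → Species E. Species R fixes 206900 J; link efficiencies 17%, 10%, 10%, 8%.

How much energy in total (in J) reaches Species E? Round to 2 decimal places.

113.04 J

Chain 1: 321600 × 0.1 × 0.11 × 0.12 × 0.2 = 84.9024 J
Chain 2: 206900 × 0.17 × 0.1 × 0.1 × 0.08 = 28.1384 J
Total at Species E: 84.9024 + 28.1384 = 113.0408 J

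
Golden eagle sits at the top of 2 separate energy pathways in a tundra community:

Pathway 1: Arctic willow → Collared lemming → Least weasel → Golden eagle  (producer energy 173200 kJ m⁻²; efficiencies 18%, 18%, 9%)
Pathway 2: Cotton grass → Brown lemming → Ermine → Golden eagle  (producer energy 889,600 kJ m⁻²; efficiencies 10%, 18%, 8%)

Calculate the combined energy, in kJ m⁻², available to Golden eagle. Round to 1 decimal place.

Pathway 1: 173200 × 0.18 × 0.18 × 0.09 = 505.0512 kJ m⁻²
Pathway 2: 889600 × 0.1 × 0.18 × 0.08 = 1281.024 kJ m⁻²
Total at Golden eagle: 505.0512 + 1281.024 = 1786.0752 kJ m⁻²

1786.1 kJ m⁻²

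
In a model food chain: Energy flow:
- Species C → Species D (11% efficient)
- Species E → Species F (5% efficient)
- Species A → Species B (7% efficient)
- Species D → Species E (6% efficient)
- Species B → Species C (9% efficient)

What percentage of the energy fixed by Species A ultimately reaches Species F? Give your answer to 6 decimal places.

0.000208%

Product of link efficiencies: 0.07 × 0.09 × 0.11 × 0.06 × 0.05 = 0.000002079
As a percentage: 0.000002079 × 100 = 0.000208%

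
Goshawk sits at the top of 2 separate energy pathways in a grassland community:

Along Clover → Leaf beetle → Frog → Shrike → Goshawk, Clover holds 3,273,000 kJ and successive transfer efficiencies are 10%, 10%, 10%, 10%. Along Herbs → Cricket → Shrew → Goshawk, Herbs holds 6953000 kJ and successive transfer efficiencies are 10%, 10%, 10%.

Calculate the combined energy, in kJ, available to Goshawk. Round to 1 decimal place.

7280.3 kJ

Via Clover: 3273000 × 0.1 × 0.1 × 0.1 × 0.1 = 327.3 kJ
Via Herbs: 6953000 × 0.1 × 0.1 × 0.1 = 6953 kJ
Total at Goshawk: 327.3 + 6953 = 7280.3 kJ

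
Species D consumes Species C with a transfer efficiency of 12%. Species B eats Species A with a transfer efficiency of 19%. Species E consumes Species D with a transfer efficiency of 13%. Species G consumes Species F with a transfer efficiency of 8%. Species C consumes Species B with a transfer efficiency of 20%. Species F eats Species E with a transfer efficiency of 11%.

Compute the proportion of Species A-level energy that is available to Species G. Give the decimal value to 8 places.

Product of link efficiencies: 0.19 × 0.2 × 0.12 × 0.13 × 0.11 × 0.08 = 0.00000521664

0.00000522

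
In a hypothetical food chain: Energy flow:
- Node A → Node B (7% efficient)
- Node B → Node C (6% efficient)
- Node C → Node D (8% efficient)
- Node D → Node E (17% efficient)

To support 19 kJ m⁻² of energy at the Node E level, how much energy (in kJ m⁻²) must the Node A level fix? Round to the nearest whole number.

Cumulative transfer efficiency: 0.07 × 0.06 × 0.08 × 0.17 = 0.00005712
Node A energy = 19 / 0.00005712 = 332633 kJ m⁻²

332633 kJ m⁻²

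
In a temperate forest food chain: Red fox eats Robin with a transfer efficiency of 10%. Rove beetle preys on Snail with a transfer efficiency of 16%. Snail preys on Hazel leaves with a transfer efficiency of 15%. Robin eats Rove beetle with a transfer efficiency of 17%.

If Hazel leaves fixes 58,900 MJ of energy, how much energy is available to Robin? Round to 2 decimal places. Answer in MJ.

240.31 MJ

Snail: 58900 × 0.15 = 8835 MJ
Rove beetle: 8835 × 0.16 = 1413.6 MJ
Robin: 1413.6 × 0.17 = 240.312 MJ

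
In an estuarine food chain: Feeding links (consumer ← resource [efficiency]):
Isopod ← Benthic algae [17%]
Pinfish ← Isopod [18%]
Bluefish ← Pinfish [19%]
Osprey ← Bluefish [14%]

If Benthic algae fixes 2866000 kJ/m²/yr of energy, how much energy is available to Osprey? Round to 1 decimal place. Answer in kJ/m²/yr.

Isopod: 2866000 × 0.17 = 487220 kJ/m²/yr
Pinfish: 487220 × 0.18 = 87699.6 kJ/m²/yr
Bluefish: 87699.6 × 0.19 = 16662.924 kJ/m²/yr
Osprey: 16662.924 × 0.14 = 2332.80936 kJ/m²/yr

2332.8 kJ/m²/yr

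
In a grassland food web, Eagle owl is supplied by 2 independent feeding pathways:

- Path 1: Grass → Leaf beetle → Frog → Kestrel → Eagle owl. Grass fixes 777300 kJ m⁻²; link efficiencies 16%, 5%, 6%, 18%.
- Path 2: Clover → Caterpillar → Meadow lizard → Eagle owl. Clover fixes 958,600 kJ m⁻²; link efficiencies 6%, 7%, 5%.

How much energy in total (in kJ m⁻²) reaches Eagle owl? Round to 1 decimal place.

268.5 kJ m⁻²

Path 1: 777300 × 0.16 × 0.05 × 0.06 × 0.18 = 67.15872 kJ m⁻²
Path 2: 958600 × 0.06 × 0.07 × 0.05 = 201.306 kJ m⁻²
Total at Eagle owl: 67.15872 + 201.306 = 268.46472 kJ m⁻²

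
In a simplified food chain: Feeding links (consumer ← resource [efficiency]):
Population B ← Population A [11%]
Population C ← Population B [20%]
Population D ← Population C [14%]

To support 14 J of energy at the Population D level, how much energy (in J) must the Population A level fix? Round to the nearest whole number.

Cumulative transfer efficiency: 0.11 × 0.2 × 0.14 = 0.00308
Population A energy = 14 / 0.00308 = 4545 J

4545 J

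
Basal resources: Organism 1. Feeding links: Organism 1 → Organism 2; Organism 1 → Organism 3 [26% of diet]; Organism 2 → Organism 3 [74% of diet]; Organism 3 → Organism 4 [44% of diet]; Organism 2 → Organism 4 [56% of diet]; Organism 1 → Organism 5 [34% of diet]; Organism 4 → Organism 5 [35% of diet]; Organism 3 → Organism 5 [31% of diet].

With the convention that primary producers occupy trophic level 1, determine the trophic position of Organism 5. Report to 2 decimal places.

3.35

Organism 2: 1 + 1 = 2
Organism 3: 1 + (0.26×1 + 0.74×2) = 2.74
Organism 4: 1 + (0.44×2.74 + 0.56×2) = 3.3256
Organism 5: 1 + (0.34×1 + 0.35×3.3256 + 0.31×2.74) = 3.35336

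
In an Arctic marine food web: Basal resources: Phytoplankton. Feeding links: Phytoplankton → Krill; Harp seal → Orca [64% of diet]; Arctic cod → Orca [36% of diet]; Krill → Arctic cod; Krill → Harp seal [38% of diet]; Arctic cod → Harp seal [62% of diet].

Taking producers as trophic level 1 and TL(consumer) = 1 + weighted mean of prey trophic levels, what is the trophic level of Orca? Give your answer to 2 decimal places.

Krill: 1 + 1 = 2
Arctic cod: 1 + 2 = 3
Harp seal: 1 + (0.62×3 + 0.38×2) = 3.62
Orca: 1 + (0.36×3 + 0.64×3.62) = 4.3968

4.40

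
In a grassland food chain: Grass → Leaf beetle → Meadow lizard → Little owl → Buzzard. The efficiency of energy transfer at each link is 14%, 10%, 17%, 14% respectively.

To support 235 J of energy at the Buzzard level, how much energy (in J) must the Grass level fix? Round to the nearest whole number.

Cumulative transfer efficiency: 0.14 × 0.1 × 0.17 × 0.14 = 0.0003332
Grass energy = 235 / 0.0003332 = 705282 J

705282 J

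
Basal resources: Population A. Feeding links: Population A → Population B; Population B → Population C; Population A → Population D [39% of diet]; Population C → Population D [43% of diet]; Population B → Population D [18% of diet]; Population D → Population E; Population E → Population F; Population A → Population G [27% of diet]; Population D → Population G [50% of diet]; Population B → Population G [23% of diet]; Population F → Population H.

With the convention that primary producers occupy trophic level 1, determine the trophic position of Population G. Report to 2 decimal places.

Population B: 1 + 1 = 2
Population C: 1 + 2 = 3
Population D: 1 + (0.39×1 + 0.43×3 + 0.18×2) = 3.04
Population E: 1 + 3.04 = 4.04
Population F: 1 + 4.04 = 5.04
Population G: 1 + (0.27×1 + 0.5×3.04 + 0.23×2) = 3.25
Population H: 1 + 5.04 = 6.04

3.25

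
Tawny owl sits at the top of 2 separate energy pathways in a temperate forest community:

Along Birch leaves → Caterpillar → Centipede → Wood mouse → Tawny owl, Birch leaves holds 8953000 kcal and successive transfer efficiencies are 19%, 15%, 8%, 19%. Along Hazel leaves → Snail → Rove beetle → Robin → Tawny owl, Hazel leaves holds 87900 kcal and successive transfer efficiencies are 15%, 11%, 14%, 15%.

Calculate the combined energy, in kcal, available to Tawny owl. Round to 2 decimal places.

3908.90 kcal

Via Birch leaves: 8953000 × 0.19 × 0.15 × 0.08 × 0.19 = 3878.4396 kcal
Via Hazel leaves: 87900 × 0.15 × 0.11 × 0.14 × 0.15 = 30.45735 kcal
Total at Tawny owl: 3878.4396 + 30.45735 = 3908.89695 kcal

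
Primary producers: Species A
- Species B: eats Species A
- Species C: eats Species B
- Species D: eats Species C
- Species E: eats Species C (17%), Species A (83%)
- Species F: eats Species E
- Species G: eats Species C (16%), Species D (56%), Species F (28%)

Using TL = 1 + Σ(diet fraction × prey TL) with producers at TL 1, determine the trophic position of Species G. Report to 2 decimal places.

Species B: 1 + 1 = 2
Species C: 1 + 2 = 3
Species D: 1 + 3 = 4
Species E: 1 + (0.17×3 + 0.83×1) = 2.34
Species F: 1 + 2.34 = 3.34
Species G: 1 + (0.16×3 + 0.56×4 + 0.28×3.34) = 4.6552

4.66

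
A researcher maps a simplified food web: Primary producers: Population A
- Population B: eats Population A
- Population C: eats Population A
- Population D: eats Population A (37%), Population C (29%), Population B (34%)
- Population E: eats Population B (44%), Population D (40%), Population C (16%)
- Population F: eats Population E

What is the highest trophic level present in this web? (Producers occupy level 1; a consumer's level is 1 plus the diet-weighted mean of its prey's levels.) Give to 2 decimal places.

Population B: 1 + 1 = 2
Population C: 1 + 1 = 2
Population D: 1 + (0.37×1 + 0.29×2 + 0.34×2) = 2.63
Population E: 1 + (0.44×2 + 0.4×2.63 + 0.16×2) = 3.252
Population F: 1 + 3.252 = 4.252

4.25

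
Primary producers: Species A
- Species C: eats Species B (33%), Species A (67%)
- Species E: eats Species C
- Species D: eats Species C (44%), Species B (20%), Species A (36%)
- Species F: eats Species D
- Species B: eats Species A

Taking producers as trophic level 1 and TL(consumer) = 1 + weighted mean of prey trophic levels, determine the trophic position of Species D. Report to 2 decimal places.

Species B: 1 + 1 = 2
Species C: 1 + (0.33×2 + 0.67×1) = 2.33
Species D: 1 + (0.44×2.33 + 0.2×2 + 0.36×1) = 2.7852
Species E: 1 + 2.33 = 3.33
Species F: 1 + 2.7852 = 3.7852

2.79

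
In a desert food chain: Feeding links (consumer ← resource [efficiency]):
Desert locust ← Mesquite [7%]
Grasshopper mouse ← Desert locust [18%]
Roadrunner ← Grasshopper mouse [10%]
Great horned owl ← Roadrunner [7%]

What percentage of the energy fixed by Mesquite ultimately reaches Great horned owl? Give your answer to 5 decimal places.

0.00882%

Product of link efficiencies: 0.07 × 0.18 × 0.1 × 0.07 = 0.0000882
As a percentage: 0.0000882 × 100 = 0.00882%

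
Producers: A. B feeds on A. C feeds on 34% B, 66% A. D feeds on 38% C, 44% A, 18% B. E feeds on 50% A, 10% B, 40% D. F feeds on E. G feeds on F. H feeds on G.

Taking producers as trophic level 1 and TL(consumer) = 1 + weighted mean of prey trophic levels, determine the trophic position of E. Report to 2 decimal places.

2.78

B: 1 + 1 = 2
C: 1 + (0.34×2 + 0.66×1) = 2.34
D: 1 + (0.38×2.34 + 0.44×1 + 0.18×2) = 2.6892
E: 1 + (0.5×1 + 0.1×2 + 0.4×2.6892) = 2.77568
F: 1 + 2.77568 = 3.77568
G: 1 + 3.77568 = 4.77568
H: 1 + 4.77568 = 5.77568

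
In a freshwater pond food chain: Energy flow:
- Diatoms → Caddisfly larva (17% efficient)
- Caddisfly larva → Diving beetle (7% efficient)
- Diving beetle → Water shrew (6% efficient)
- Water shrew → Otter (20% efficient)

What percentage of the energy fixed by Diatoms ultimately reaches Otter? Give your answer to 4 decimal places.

Product of link efficiencies: 0.17 × 0.07 × 0.06 × 0.2 = 0.0001428
As a percentage: 0.0001428 × 100 = 0.0143%

0.0143%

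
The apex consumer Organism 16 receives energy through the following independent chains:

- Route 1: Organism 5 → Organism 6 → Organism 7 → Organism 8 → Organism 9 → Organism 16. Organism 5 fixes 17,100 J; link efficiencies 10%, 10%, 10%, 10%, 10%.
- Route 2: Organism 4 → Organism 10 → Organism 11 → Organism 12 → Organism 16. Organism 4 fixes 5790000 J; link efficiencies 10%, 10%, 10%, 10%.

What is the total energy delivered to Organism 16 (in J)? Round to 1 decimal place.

Route 1: 17100 × 0.1 × 0.1 × 0.1 × 0.1 × 0.1 = 0.171 J
Route 2: 5790000 × 0.1 × 0.1 × 0.1 × 0.1 = 579 J
Total at Organism 16: 0.171 + 579 = 579.171 J

579.2 J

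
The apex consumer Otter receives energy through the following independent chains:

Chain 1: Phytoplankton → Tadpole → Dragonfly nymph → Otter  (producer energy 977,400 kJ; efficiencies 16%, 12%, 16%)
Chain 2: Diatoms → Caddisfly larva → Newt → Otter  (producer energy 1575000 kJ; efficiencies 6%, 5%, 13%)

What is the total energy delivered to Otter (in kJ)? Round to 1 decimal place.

3616.8 kJ

Chain 1: 977400 × 0.16 × 0.12 × 0.16 = 3002.5728 kJ
Chain 2: 1575000 × 0.06 × 0.05 × 0.13 = 614.25 kJ
Total at Otter: 3002.5728 + 614.25 = 3616.8228 kJ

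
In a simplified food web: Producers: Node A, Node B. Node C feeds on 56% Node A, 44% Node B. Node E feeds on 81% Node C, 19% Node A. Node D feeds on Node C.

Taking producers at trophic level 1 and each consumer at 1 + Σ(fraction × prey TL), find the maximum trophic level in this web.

Node C: 1 + (0.56×1 + 0.44×1) = 2
Node D: 1 + 2 = 3
Node E: 1 + (0.81×2 + 0.19×1) = 2.81

3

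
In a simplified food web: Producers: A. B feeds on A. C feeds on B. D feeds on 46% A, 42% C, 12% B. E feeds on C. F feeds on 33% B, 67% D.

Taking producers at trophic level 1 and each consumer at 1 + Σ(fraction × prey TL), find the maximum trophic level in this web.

4

B: 1 + 1 = 2
C: 1 + 2 = 3
D: 1 + (0.46×1 + 0.42×3 + 0.12×2) = 2.96
E: 1 + 3 = 4
F: 1 + (0.33×2 + 0.67×2.96) = 3.6432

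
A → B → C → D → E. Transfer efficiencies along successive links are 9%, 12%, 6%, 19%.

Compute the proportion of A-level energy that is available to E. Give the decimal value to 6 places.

0.000123

Product of link efficiencies: 0.09 × 0.12 × 0.06 × 0.19 = 0.00012312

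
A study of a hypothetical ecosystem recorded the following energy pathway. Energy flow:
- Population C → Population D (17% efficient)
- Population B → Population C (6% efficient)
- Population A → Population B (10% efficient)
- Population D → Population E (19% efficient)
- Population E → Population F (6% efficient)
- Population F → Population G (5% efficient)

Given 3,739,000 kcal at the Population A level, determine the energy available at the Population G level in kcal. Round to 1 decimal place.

2.2 kcal

Population B: 3739000 × 0.1 = 373900 kcal
Population C: 373900 × 0.06 = 22434 kcal
Population D: 22434 × 0.17 = 3813.78 kcal
Population E: 3813.78 × 0.19 = 724.6182 kcal
Population F: 724.6182 × 0.06 = 43.477092 kcal
Population G: 43.477092 × 0.05 = 2.1738546 kcal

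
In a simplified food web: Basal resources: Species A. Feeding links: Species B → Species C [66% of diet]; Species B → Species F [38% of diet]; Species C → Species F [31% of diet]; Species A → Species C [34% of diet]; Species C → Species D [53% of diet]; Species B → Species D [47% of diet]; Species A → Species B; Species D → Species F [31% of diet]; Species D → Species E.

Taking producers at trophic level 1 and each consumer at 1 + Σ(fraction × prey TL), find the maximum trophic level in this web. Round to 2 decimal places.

4.35

Species B: 1 + 1 = 2
Species C: 1 + (0.66×2 + 0.34×1) = 2.66
Species D: 1 + (0.47×2 + 0.53×2.66) = 3.3498
Species E: 1 + 3.3498 = 4.3498
Species F: 1 + (0.38×2 + 0.31×2.66 + 0.31×3.3498) = 3.623038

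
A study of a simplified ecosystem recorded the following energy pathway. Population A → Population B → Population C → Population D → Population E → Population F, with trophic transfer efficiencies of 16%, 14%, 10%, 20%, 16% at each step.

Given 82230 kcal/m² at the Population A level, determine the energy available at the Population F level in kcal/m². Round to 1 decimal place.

Population B: 82230 × 0.16 = 13156.8 kcal/m²
Population C: 13156.8 × 0.14 = 1841.952 kcal/m²
Population D: 1841.952 × 0.1 = 184.1952 kcal/m²
Population E: 184.1952 × 0.2 = 36.83904 kcal/m²
Population F: 36.83904 × 0.16 = 5.8942464 kcal/m²

5.9 kcal/m²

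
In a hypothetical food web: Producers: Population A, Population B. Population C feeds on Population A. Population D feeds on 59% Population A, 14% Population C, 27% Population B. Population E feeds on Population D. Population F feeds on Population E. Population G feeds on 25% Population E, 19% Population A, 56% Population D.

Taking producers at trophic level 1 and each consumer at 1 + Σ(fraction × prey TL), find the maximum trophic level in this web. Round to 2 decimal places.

Population C: 1 + 1 = 2
Population D: 1 + (0.59×1 + 0.14×2 + 0.27×1) = 2.14
Population E: 1 + 2.14 = 3.14
Population F: 1 + 3.14 = 4.14
Population G: 1 + (0.25×3.14 + 0.19×1 + 0.56×2.14) = 3.1734

4.14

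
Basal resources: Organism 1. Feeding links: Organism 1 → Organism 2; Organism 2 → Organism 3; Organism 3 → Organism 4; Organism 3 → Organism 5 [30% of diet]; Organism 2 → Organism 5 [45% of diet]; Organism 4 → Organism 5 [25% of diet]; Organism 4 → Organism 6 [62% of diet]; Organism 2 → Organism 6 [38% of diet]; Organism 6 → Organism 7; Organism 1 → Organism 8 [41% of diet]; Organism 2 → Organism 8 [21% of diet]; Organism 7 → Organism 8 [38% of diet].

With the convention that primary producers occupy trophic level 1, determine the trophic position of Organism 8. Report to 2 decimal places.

3.82

Organism 2: 1 + 1 = 2
Organism 3: 1 + 2 = 3
Organism 4: 1 + 3 = 4
Organism 5: 1 + (0.3×3 + 0.45×2 + 0.25×4) = 3.8
Organism 6: 1 + (0.62×4 + 0.38×2) = 4.24
Organism 7: 1 + 4.24 = 5.24
Organism 8: 1 + (0.41×1 + 0.21×2 + 0.38×5.24) = 3.8212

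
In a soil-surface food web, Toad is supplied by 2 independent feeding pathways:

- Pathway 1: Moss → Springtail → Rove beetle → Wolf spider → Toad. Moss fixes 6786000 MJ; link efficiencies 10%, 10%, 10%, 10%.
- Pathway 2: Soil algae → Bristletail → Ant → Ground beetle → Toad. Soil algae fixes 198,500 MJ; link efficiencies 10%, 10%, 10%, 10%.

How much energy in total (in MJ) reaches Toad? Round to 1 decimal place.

698.5 MJ

Pathway 1: 6786000 × 0.1 × 0.1 × 0.1 × 0.1 = 678.6 MJ
Pathway 2: 198500 × 0.1 × 0.1 × 0.1 × 0.1 = 19.85 MJ
Total at Toad: 678.6 + 19.85 = 698.45 MJ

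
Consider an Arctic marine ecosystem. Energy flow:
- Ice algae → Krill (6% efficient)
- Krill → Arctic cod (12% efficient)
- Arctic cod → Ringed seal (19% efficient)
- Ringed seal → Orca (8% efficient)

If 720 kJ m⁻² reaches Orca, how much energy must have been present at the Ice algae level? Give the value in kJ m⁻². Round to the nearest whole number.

6578947 kJ m⁻²

Cumulative transfer efficiency: 0.06 × 0.12 × 0.19 × 0.08 = 0.00010944
Ice algae energy = 720 / 0.00010944 = 6578947 kJ m⁻²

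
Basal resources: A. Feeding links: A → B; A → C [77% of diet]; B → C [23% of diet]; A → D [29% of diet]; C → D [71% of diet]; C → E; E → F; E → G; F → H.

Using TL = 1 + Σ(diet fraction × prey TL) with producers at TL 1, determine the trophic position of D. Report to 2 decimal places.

2.87

B: 1 + 1 = 2
C: 1 + (0.77×1 + 0.23×2) = 2.23
D: 1 + (0.29×1 + 0.71×2.23) = 2.8733
E: 1 + 2.23 = 3.23
F: 1 + 3.23 = 4.23
G: 1 + 3.23 = 4.23
H: 1 + 4.23 = 5.23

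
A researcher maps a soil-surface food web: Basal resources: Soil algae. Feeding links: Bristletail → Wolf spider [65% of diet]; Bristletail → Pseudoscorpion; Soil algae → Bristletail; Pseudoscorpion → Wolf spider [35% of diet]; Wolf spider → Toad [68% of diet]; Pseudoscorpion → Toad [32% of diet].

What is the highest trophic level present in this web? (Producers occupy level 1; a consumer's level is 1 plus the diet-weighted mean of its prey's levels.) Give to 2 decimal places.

4.24

Bristletail: 1 + 1 = 2
Pseudoscorpion: 1 + 2 = 3
Wolf spider: 1 + (0.35×3 + 0.65×2) = 3.35
Toad: 1 + (0.32×3 + 0.68×3.35) = 4.238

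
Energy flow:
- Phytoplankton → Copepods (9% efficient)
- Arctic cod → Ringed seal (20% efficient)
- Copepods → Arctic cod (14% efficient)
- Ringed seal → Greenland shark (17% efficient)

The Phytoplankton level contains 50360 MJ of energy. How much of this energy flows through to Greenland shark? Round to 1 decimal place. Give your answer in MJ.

Copepods: 50360 × 0.09 = 4532.4 MJ
Arctic cod: 4532.4 × 0.14 = 634.536 MJ
Ringed seal: 634.536 × 0.2 = 126.9072 MJ
Greenland shark: 126.9072 × 0.17 = 21.574224 MJ

21.6 MJ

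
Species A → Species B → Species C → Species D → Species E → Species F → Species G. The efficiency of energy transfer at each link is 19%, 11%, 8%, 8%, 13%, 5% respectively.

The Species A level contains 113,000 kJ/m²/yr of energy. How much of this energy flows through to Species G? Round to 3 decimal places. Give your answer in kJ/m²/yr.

0.098 kJ/m²/yr

Species B: 113000 × 0.19 = 21470 kJ/m²/yr
Species C: 21470 × 0.11 = 2361.7 kJ/m²/yr
Species D: 2361.7 × 0.08 = 188.936 kJ/m²/yr
Species E: 188.936 × 0.08 = 15.11488 kJ/m²/yr
Species F: 15.11488 × 0.13 = 1.9649344 kJ/m²/yr
Species G: 1.9649344 × 0.05 = 0.09824672 kJ/m²/yr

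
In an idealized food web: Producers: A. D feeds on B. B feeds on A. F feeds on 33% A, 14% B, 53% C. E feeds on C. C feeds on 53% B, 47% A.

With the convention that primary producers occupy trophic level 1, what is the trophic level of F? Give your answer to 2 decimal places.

2.95

B: 1 + 1 = 2
C: 1 + (0.53×2 + 0.47×1) = 2.53
D: 1 + 2 = 3
E: 1 + 2.53 = 3.53
F: 1 + (0.33×1 + 0.14×2 + 0.53×2.53) = 2.9509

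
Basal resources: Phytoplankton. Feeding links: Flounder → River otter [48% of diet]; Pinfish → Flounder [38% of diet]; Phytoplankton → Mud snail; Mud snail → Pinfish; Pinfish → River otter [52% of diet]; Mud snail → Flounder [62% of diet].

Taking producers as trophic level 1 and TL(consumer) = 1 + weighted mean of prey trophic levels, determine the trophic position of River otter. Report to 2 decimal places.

4.18

Mud snail: 1 + 1 = 2
Pinfish: 1 + 2 = 3
Flounder: 1 + (0.38×3 + 0.62×2) = 3.38
River otter: 1 + (0.52×3 + 0.48×3.38) = 4.1824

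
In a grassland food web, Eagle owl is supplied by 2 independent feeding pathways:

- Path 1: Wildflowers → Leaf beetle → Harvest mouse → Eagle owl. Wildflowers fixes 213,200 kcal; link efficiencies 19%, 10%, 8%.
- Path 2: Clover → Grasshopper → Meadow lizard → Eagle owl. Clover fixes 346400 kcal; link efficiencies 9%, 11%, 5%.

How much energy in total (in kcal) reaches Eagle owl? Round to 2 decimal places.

495.53 kcal

Path 1: 213200 × 0.19 × 0.1 × 0.08 = 324.064 kcal
Path 2: 346400 × 0.09 × 0.11 × 0.05 = 171.468 kcal
Total at Eagle owl: 324.064 + 171.468 = 495.532 kcal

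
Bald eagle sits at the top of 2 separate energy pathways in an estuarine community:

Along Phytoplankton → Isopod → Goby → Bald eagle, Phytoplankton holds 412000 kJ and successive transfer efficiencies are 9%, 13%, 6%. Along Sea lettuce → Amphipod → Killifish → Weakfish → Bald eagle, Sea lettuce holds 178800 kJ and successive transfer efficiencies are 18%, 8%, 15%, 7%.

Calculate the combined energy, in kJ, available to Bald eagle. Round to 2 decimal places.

316.26 kJ

Via Phytoplankton: 412000 × 0.09 × 0.13 × 0.06 = 289.224 kJ
Via Sea lettuce: 178800 × 0.18 × 0.08 × 0.15 × 0.07 = 27.03456 kJ
Total at Bald eagle: 289.224 + 27.03456 = 316.25856 kJ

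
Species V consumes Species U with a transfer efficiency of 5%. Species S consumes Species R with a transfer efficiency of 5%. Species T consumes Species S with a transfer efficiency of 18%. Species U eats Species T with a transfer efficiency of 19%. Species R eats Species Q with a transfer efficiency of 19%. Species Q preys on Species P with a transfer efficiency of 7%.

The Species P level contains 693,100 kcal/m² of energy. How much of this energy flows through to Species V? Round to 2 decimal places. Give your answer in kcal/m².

0.79 kcal/m²

Species Q: 693100 × 0.07 = 48517 kcal/m²
Species R: 48517 × 0.19 = 9218.23 kcal/m²
Species S: 9218.23 × 0.05 = 460.9115 kcal/m²
Species T: 460.9115 × 0.18 = 82.96407 kcal/m²
Species U: 82.96407 × 0.19 = 15.7631733 kcal/m²
Species V: 15.7631733 × 0.05 = 0.788158665 kcal/m²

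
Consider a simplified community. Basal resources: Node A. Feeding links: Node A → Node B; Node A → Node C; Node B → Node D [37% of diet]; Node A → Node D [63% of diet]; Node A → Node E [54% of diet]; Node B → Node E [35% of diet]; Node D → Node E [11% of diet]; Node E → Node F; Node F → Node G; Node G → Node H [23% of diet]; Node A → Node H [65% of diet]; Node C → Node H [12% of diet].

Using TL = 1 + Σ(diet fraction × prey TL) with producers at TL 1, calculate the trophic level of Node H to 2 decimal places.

Node B: 1 + 1 = 2
Node C: 1 + 1 = 2
Node D: 1 + (0.37×2 + 0.63×1) = 2.37
Node E: 1 + (0.54×1 + 0.35×2 + 0.11×2.37) = 2.5007
Node F: 1 + 2.5007 = 3.5007
Node G: 1 + 3.5007 = 4.5007
Node H: 1 + (0.23×4.5007 + 0.65×1 + 0.12×2) = 2.925161

2.93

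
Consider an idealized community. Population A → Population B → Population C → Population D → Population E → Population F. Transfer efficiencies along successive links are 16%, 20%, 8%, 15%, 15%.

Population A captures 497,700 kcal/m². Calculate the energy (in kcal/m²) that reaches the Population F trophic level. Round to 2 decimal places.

28.67 kcal/m²

Population B: 497700 × 0.16 = 79632 kcal/m²
Population C: 79632 × 0.2 = 15926.4 kcal/m²
Population D: 15926.4 × 0.08 = 1274.112 kcal/m²
Population E: 1274.112 × 0.15 = 191.1168 kcal/m²
Population F: 191.1168 × 0.15 = 28.66752 kcal/m²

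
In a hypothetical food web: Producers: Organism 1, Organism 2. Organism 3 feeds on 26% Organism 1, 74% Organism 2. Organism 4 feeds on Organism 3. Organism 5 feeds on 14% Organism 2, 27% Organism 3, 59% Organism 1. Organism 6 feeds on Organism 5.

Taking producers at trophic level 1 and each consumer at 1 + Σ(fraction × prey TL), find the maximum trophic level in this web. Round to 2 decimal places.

Organism 3: 1 + (0.26×1 + 0.74×1) = 2
Organism 4: 1 + 2 = 3
Organism 5: 1 + (0.14×1 + 0.27×2 + 0.59×1) = 2.27
Organism 6: 1 + 2.27 = 3.27

3.27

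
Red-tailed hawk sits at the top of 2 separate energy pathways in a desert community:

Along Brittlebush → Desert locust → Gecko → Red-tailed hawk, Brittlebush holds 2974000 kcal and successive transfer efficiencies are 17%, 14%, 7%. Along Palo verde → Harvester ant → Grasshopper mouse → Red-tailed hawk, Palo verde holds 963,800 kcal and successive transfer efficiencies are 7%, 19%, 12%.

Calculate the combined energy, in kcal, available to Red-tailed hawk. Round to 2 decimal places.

Via Brittlebush: 2974000 × 0.17 × 0.14 × 0.07 = 4954.684 kcal
Via Palo verde: 963800 × 0.07 × 0.19 × 0.12 = 1538.2248 kcal
Total at Red-tailed hawk: 4954.684 + 1538.2248 = 6492.9088 kcal

6492.91 kcal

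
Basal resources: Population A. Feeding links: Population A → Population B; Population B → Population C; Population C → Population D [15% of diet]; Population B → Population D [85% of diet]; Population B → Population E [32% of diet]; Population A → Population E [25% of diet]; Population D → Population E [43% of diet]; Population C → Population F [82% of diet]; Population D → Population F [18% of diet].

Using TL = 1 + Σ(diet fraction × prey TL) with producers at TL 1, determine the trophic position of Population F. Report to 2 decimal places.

4.03

Population B: 1 + 1 = 2
Population C: 1 + 2 = 3
Population D: 1 + (0.15×3 + 0.85×2) = 3.15
Population E: 1 + (0.32×2 + 0.25×1 + 0.43×3.15) = 3.2445
Population F: 1 + (0.82×3 + 0.18×3.15) = 4.027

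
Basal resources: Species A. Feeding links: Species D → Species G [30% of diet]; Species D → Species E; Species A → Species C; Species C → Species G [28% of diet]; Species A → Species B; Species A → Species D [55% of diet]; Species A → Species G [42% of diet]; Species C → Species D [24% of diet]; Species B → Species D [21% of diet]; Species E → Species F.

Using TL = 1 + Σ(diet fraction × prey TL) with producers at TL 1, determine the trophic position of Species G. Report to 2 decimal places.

2.72

Species B: 1 + 1 = 2
Species C: 1 + 1 = 2
Species D: 1 + (0.55×1 + 0.24×2 + 0.21×2) = 2.45
Species E: 1 + 2.45 = 3.45
Species F: 1 + 3.45 = 4.45
Species G: 1 + (0.28×2 + 0.42×1 + 0.3×2.45) = 2.715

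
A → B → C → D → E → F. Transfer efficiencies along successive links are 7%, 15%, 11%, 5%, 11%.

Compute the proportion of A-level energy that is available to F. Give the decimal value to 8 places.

0.00000635

Product of link efficiencies: 0.07 × 0.15 × 0.11 × 0.05 × 0.11 = 0.0000063525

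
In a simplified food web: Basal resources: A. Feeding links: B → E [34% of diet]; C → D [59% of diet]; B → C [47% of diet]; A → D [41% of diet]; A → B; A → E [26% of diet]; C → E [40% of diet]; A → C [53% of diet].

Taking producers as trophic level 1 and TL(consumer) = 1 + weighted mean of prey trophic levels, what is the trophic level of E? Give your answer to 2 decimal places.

B: 1 + 1 = 2
C: 1 + (0.53×1 + 0.47×2) = 2.47
D: 1 + (0.41×1 + 0.59×2.47) = 2.8673
E: 1 + (0.26×1 + 0.34×2 + 0.4×2.47) = 2.928

2.93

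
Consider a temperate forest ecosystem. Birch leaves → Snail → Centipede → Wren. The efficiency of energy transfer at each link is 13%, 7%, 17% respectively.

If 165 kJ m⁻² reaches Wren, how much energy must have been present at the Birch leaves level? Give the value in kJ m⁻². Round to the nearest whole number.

Cumulative transfer efficiency: 0.13 × 0.07 × 0.17 = 0.001547
Birch leaves energy = 165 / 0.001547 = 106658 kJ m⁻²

106658 kJ m⁻²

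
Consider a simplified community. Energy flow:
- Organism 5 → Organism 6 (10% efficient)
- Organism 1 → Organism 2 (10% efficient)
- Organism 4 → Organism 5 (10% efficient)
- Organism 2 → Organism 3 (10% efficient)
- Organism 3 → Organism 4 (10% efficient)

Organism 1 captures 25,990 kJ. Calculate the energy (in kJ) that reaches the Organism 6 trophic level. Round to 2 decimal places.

0.26 kJ

Organism 2: 25990 × 0.1 = 2599 kJ
Organism 3: 2599 × 0.1 = 259.9 kJ
Organism 4: 259.9 × 0.1 = 25.99 kJ
Organism 5: 25.99 × 0.1 = 2.599 kJ
Organism 6: 2.599 × 0.1 = 0.2599 kJ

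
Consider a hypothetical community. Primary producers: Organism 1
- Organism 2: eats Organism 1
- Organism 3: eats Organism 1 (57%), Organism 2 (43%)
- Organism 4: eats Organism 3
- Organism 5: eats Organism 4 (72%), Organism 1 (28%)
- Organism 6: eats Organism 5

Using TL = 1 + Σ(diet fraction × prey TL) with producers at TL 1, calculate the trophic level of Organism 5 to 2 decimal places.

3.75

Organism 2: 1 + 1 = 2
Organism 3: 1 + (0.57×1 + 0.43×2) = 2.43
Organism 4: 1 + 2.43 = 3.43
Organism 5: 1 + (0.72×3.43 + 0.28×1) = 3.7496
Organism 6: 1 + 3.7496 = 4.7496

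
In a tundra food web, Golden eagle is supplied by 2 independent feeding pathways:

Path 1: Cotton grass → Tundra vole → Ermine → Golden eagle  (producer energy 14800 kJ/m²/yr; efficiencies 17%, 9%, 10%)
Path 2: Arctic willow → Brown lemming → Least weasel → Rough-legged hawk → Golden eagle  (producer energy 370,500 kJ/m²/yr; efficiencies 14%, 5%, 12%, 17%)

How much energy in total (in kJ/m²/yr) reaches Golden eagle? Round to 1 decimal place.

75.6 kJ/m²/yr

Path 1: 14800 × 0.17 × 0.09 × 0.1 = 22.644 kJ/m²/yr
Path 2: 370500 × 0.14 × 0.05 × 0.12 × 0.17 = 52.9074 kJ/m²/yr
Total at Golden eagle: 22.644 + 52.9074 = 75.5514 kJ/m²/yr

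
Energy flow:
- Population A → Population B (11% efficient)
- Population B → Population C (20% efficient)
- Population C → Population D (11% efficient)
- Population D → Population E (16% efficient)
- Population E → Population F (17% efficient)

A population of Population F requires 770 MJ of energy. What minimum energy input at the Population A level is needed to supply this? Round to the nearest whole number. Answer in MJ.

11697861 MJ

Cumulative transfer efficiency: 0.11 × 0.2 × 0.11 × 0.16 × 0.17 = 0.000065824
Population A energy = 770 / 0.000065824 = 11697861 MJ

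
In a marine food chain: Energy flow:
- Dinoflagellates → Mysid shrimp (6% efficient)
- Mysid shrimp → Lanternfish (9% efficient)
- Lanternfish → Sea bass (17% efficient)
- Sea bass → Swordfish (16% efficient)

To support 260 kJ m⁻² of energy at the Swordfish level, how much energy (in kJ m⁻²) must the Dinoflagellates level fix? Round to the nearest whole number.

1770153 kJ m⁻²

Cumulative transfer efficiency: 0.06 × 0.09 × 0.17 × 0.16 = 0.00014688
Dinoflagellates energy = 260 / 0.00014688 = 1770153 kJ m⁻²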